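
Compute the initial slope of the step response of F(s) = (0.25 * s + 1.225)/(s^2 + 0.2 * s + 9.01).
IVT: y'(0⁺) = lim_{s→∞} s²·Y(s) = lim_{s→∞} s·F(s).
deg(num) = 1, deg(den) = 2, relative degree = 1, so s·F(s) → (leading num)/(leading den) = 0.25/1 = 0.25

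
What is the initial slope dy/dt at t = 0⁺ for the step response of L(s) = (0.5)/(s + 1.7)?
IVT: y'(0⁺) = lim_{s→∞} s²·Y(s) = lim_{s→∞} s·L(s).
deg(num) = 0, deg(den) = 1, relative degree = 1, so s·L(s) → (leading num)/(leading den) = 0.5/1 = 0.5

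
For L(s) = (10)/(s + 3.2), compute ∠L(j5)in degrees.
Substitute s = j*5: L(j5) = 0.908059 - 1.41884j.
∠L(j5) = atan2(Im, Re) = atan2(-1.41884, 0.908059) = -57.38°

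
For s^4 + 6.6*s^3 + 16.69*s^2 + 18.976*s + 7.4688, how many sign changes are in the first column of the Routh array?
Routh array:
s^4: [1, 16.69, 7.4688]; s^3: [6.6, 18.976]; s^2: [13.8148, 7.4688]; s^1: [15.4078]; s^0: [7.4688]
First column: [1, 6.6, 13.8148, 15.4078, 7.4688]. Sign changes = 0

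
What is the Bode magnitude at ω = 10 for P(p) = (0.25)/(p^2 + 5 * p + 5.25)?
Substitute p = j*10: P(j10) = -0.00206381 - 0.00108908j.
|P(j10)| = sqrt(Re² + Im²) = 0.002334.
20*log₁₀(0.002334) = -52.64 dB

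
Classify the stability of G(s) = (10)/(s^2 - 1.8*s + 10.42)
Denominator: s^2 - 1.8*s + 10.42. Poles: 0.9 + 3.1j, 0.9 - 3.1j. Unstable (2 pole(s) in RHP)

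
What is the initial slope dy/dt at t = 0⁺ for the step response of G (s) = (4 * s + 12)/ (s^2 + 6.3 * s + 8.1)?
IVT: y'(0⁺) = lim_{s→∞} s²·Y(s) = lim_{s→∞} s·G(s).
deg(num) = 1, deg(den) = 2, relative degree = 1, so s·G(s) → (leading num)/(leading den) = 4/1 = 4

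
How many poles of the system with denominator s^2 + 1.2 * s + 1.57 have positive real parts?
Poles: -0.6 + 1.1j, -0.6 - 1.1j. RHP poles (Re>0): 0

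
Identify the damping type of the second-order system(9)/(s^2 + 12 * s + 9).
Standard form: ωn²/(s²+2ζωn·s+ωn²) gives ωn=3, ζ=2.
Overdamped (ζ = 2 > 1)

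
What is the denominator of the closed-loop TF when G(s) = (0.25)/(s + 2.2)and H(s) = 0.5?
Characteristic poly = G_den * H_den + G_num * H_num = (s + 2.2) + (0.125) = s + 2.325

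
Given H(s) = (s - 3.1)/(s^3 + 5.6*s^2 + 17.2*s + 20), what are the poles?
Set denominator = 0: s^3 + 5.6*s^2 + 17.2*s + 20 = (s + 2)(s^2 + 3.6*s + 10) = 0 → Poles: -1.8 + 2.6j, -1.8 - 2.6j, -2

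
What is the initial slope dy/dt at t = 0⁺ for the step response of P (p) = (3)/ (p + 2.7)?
IVT: y'(0⁺) = lim_{p→∞} p²·Y(p) = lim_{p→∞} p·P(p).
deg(num) = 0, deg(den) = 1, relative degree = 1, so p·P(p) → (leading num)/(leading den) = 3/1 = 3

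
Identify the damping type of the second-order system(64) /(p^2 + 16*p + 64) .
Standard form: ωn²/(p²+2ζωn·p+ωn²) gives ωn=8, ζ=1.
Critically damped (ζ = 1)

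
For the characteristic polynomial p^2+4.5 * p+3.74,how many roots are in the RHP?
p^2 + 4.5*p + 3.74 = (p + 3.4)(p + 1.1). Poles: -1.1, -3.4. RHP poles (Re>0): 0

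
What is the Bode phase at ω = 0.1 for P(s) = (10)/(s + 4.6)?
Substitute s = j*0.1: P(j0.1) = 2.17289 - 0.0472367j.
∠P(j0.1) = atan2(Im, Re) = atan2(-0.0472367, 2.17289) = -1.25°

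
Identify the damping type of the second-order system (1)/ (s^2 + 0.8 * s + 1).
Standard form: ωn²/(s²+2ζωn·s+ωn²) gives ωn=1, ζ=0.4.
Underdamped (ζ = 0.4 < 1)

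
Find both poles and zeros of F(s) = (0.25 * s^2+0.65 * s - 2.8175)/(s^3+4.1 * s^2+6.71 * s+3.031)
Set denominator = 0: s^3 + 4.1*s^2 + 6.71*s + 3.031 = (s + 0.7)(s^2 + 3.4*s + 4.33) = 0 → Poles: -0.7, -1.7 + 1.2j, -1.7 - 1.2j
Set numerator = 0: 0.25*s^2 + 0.65*s - 2.8175 = 0.25*(s - 2.3)(s + 4.9) = 0 → Zeros: -4.9, 2.3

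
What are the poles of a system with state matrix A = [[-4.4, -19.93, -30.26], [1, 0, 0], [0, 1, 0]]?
Eigenvalues solve det(λI - A) = 0.
Characteristic polynomial: λ^3 + 4.4*λ^2 + 19.93*λ + 30.26 = 0.
Factor: (λ + 2)(λ^2 + 2.4*λ + 15.13) = 0.
Roots: -1.2 + 3.7j, -1.2 - 3.7j, -2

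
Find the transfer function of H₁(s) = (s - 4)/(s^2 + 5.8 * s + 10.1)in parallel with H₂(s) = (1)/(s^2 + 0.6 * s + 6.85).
Parallel: H = H₁ + H₂ = (n₁·d₂ + n₂·d₁)/(d₁·d₂).
n₁·d₂ = s^3 - 3.4*s^2 + 4.45*s - 27.4. n₂·d₁ = s^2 + 5.8*s + 10.1. Sum = s^3 - 2.4*s^2 + 10.25*s - 17.3. d₁·d₂ = s^4 + 6.4*s^3 + 20.43*s^2 + 45.79*s + 69.185.
H(s) = (s^3 - 2.4*s^2 + 10.25*s - 17.3)/(s^4 + 6.4*s^3 + 20.43*s^2 + 45.79*s + 69.185)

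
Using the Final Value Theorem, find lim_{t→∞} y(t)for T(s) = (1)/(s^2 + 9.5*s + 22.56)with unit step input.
FVT: lim_{t→∞} y(t) = lim_{s→0} s*Y(s) where Y(s) = T(s)/s.
= lim_{s→0} T(s) = T(0) = num(0)/den(0) = 1/22.56 = 0.04433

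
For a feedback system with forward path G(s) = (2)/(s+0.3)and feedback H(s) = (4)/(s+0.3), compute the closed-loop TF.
Closed-loop T = G/(1+GH).
Numerator: G_num * H_den = 2*s + 0.6.
Denominator: G_den * H_den + G_num * H_num = (s^2 + 0.6*s + 0.09) + (8) = s^2 + 0.6*s + 8.09.
T(s) = (2*s + 0.6)/(s^2 + 0.6*s + 8.09)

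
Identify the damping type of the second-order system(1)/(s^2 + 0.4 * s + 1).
Standard form: ωn²/(s²+2ζωn·s+ωn²) gives ωn=1, ζ=0.2.
Underdamped (ζ = 0.2 < 1)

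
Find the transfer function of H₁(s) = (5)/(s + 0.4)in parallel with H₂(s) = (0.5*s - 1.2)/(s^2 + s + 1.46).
Parallel: H = H₁ + H₂ = (n₁·d₂ + n₂·d₁)/(d₁·d₂).
n₁·d₂ = 5*s^2 + 5*s + 7.3. n₂·d₁ = 0.5*s^2 - s - 0.48. Sum = 5.5*s^2 + 4*s + 6.82. d₁·d₂ = s^3 + 1.4*s^2 + 1.86*s + 0.584.
H(s) = (5.5*s^2 + 4*s + 6.82)/(s^3 + 1.4*s^2 + 1.86*s + 0.584)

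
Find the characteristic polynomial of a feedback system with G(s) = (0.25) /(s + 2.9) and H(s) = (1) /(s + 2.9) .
Characteristic poly = G_den * H_den + G_num * H_num = (s^2 + 5.8*s + 8.41) + (0.25) = s^2 + 5.8*s + 8.66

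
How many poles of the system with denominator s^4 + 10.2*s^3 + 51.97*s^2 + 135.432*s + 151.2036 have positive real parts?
s^4 + 10.2*s^3 + 51.97*s^2 + 135.432*s + 151.2036 = (s^2 + 4.8*s + 17.32)(s^2 + 5.4*s + 8.73). Poles: -2.4 + 3.4j, -2.4 - 3.4j, -2.7 + 1.2j, -2.7 - 1.2j. RHP poles (Re>0): 0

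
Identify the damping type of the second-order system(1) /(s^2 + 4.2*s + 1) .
Standard form: ωn²/(s²+2ζωn·s+ωn²) gives ωn=1, ζ=2.1.
Overdamped (ζ = 2.1 > 1)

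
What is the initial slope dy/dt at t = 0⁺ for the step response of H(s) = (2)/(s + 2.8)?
IVT: y'(0⁺) = lim_{s→∞} s²·Y(s) = lim_{s→∞} s·H(s).
deg(num) = 0, deg(den) = 1, relative degree = 1, so s·H(s) → (leading num)/(leading den) = 2/1 = 2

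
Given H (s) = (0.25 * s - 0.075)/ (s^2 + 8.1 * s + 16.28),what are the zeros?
Set numerator = 0: 0.25*s - 0.075 = 0 → Zeros: 0.3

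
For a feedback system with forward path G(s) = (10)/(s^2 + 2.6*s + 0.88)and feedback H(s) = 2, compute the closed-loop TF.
Closed-loop T = G/(1+GH).
Numerator: G_num * H_den = 10.
Denominator: G_den * H_den + G_num * H_num = (s^2 + 2.6*s + 0.88) + (20) = s^2 + 2.6*s + 20.88.
T(s) = (10)/(s^2 + 2.6*s + 20.88)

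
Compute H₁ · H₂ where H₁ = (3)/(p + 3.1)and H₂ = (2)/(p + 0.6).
Series: H = H₁ · H₂ = (n₁·n₂)/(d₁·d₂).
Num: n₁·n₂ = 6. Den: d₁·d₂ = p^2 + 3.7*p + 1.86.
H(p) = (6)/(p^2 + 3.7*p + 1.86)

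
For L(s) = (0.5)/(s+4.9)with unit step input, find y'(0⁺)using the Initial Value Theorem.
IVT: y'(0⁺) = lim_{s→∞} s²·Y(s) = lim_{s→∞} s·L(s).
deg(num) = 0, deg(den) = 1, relative degree = 1, so s·L(s) → (leading num)/(leading den) = 0.5/1 = 0.5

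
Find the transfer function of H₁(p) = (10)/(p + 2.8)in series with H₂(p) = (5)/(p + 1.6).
Series: H = H₁ · H₂ = (n₁·n₂)/(d₁·d₂).
Num: n₁·n₂ = 50. Den: d₁·d₂ = p^2 + 4.4*p + 4.48.
H(p) = (50)/(p^2 + 4.4*p + 4.48)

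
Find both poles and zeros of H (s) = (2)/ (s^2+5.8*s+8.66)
Set denominator = 0: s^2 + 5.8*s + 8.66 = 0 → Poles: -2.9 + 0.5j, -2.9 - 0.5j
Numerator is a nonzero constant (2) → Zeros: none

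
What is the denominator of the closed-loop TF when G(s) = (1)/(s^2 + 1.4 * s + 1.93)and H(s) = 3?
Characteristic poly = G_den * H_den + G_num * H_num = (s^2 + 1.4*s + 1.93) + (3) = s^2 + 1.4*s + 4.93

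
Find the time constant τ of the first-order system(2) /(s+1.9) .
First-order system: τ = -1/pole. Pole = -1.9. τ = -1/(-1.9) = 0.5263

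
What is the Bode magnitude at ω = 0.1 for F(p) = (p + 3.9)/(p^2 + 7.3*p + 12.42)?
Substitute p = j*0.1: F(j0.1) = 0.313651 - 0.0103921j.
|F(j0.1)| = sqrt(Re² + Im²) = 0.3138.
20*log₁₀(0.3138) = -10.07 dB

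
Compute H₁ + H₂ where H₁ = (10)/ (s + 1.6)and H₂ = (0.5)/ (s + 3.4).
Parallel: H = H₁ + H₂ = (n₁·d₂ + n₂·d₁)/(d₁·d₂).
n₁·d₂ = 10*s + 34. n₂·d₁ = 0.5*s + 0.8. Sum = 10.5*s + 34.8. d₁·d₂ = s^2 + 5*s + 5.44.
H(s) = (10.5*s + 34.8)/(s^2 + 5*s + 5.44)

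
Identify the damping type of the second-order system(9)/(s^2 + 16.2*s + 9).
Standard form: ωn²/(s²+2ζωn·s+ωn²) gives ωn=3, ζ=2.7.
Overdamped (ζ = 2.7 > 1)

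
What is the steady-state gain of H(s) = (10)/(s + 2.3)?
DC gain = H(0) = num(0)/den(0) = 10/2.3 = 4.348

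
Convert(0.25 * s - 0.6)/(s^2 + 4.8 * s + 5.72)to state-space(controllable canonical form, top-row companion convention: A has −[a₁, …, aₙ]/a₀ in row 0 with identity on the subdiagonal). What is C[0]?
Reachable canonical form: C = numerator coefficients (right-aligned, zero-padded to length n).
num = 0.25*s - 0.6, C = [[0.25, -0.6]].
C[0] = 0.25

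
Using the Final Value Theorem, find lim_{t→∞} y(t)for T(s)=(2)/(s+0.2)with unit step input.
FVT: lim_{t→∞} y(t) = lim_{s→0} s*Y(s) where Y(s) = T(s)/s.
= lim_{s→0} T(s) = T(0) = num(0)/den(0) = 2/0.2 = 10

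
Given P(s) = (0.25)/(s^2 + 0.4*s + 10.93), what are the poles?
Set denominator = 0: s^2 + 0.4*s + 10.93 = 0 → Poles: -0.2 + 3.3j, -0.2 - 3.3j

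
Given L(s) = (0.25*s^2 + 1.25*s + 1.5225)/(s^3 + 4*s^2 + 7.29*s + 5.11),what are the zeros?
Set numerator = 0: 0.25*s^2 + 1.25*s + 1.5225 = 0.25*(s + 2.1)(s + 2.9) = 0 → Zeros: -2.1, -2.9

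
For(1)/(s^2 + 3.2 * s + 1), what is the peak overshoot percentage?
Standard form: ωn²/(s²+2ζωn·s+ωn²) → ωn = 1, ζ = 1.6.
ζ ≥ 1, so the response is non-oscillatory: peak overshoot = 0%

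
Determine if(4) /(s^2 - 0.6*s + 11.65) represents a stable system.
Denominator: s^2 - 0.6*s + 11.65. Poles: 0.3 + 3.4j, 0.3 - 3.4j. All Re(p)<0: No (unstable)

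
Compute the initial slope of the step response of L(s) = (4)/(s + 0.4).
IVT: y'(0⁺) = lim_{s→∞} s²·Y(s) = lim_{s→∞} s·L(s).
deg(num) = 0, deg(den) = 1, relative degree = 1, so s·L(s) → (leading num)/(leading den) = 4/1 = 4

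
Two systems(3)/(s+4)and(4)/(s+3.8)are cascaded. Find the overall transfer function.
Series: H = H₁ · H₂ = (n₁·n₂)/(d₁·d₂).
Num: n₁·n₂ = 12. Den: d₁·d₂ = s^2 + 7.8*s + 15.2.
H(s) = (12)/(s^2 + 7.8*s + 15.2)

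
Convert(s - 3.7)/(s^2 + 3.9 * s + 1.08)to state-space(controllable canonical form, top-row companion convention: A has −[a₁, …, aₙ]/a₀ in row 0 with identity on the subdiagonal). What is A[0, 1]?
Reachable canonical form for den = s^2 + 3.9*s + 1.08: top row of A = -[a₁,a₂,...,aₙ]/a₀, ones on the subdiagonal, zeros elsewhere.
A = [[-3.9, -1.08], [1, 0]].
A[0,1] = -1.08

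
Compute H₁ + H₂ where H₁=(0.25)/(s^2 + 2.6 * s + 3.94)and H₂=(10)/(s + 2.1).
Parallel: H = H₁ + H₂ = (n₁·d₂ + n₂·d₁)/(d₁·d₂).
n₁·d₂ = 0.25*s + 0.525. n₂·d₁ = 10*s^2 + 26*s + 39.4. Sum = 10*s^2 + 26.25*s + 39.925. d₁·d₂ = s^3 + 4.7*s^2 + 9.4*s + 8.274.
H(s) = (10*s^2 + 26.25*s + 39.925)/(s^3 + 4.7*s^2 + 9.4*s + 8.274)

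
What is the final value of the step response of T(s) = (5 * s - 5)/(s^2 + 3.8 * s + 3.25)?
FVT: lim_{t→∞} y(t) = lim_{s→0} s*Y(s) where Y(s) = T(s)/s.
= lim_{s→0} T(s) = T(0) = num(0)/den(0) = -5/3.25 = -1.538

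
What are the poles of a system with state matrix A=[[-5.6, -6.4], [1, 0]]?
Eigenvalues solve det(λI - A) = 0.
Characteristic polynomial: λ^2 + 5.6*λ + 6.4 = 0.
Factor: (λ + 4)(λ + 1.6) = 0.
Roots: -1.6, -4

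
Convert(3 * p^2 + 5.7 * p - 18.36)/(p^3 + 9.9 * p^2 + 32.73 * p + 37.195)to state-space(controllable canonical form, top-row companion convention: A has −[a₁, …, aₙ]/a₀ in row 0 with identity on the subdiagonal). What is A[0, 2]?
Reachable canonical form for den = p^3 + 9.9*p^2 + 32.73*p + 37.195: top row of A = -[a₁,a₂,...,aₙ]/a₀, ones on the subdiagonal, zeros elsewhere.
A = [[-9.9, -32.73, -37.195], [1, 0, 0], [0, 1, 0]].
A[0,2] = -37.195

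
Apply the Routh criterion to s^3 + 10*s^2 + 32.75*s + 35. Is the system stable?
Routh array:
s^3: [1, 32.75]; s^2: [10, 35]; s^1: [29.25]; s^0: [35]
First column: [1, 10, 29.25, 35]. Sign changes = 0.
Yes, stable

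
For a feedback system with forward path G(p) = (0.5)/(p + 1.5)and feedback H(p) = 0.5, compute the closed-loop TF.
Closed-loop T = G/(1+GH).
Numerator: G_num * H_den = 0.5.
Denominator: G_den * H_den + G_num * H_num = (p + 1.5) + (0.25) = p + 1.75.
T(p) = (0.5)/(p + 1.75)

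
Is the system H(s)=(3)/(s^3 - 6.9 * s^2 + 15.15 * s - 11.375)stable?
Denominator: s^3 - 6.9*s^2 + 15.15*s - 11.375 = (s - 3.5)(s^2 - 3.4*s + 3.25). Poles: 1.7 + 0.6j, 1.7 - 0.6j, 3.5. All Re(p)<0: No (unstable)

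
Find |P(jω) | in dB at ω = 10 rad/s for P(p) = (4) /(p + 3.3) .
Substitute p = j*10: P(j10) = 0.119037 - 0.360718j.
|P(j10)| = sqrt(Re² + Im²) = 0.3799.
20*log₁₀(0.3799) = -8.41 dB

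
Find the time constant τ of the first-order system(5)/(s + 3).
First-order system: τ = -1/pole. Pole = -3. τ = -1/(-3) = 0.3333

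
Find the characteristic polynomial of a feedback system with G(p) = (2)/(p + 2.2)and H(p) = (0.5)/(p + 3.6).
Characteristic poly = G_den * H_den + G_num * H_num = (p^2 + 5.8*p + 7.92) + (1) = p^2 + 5.8*p + 8.92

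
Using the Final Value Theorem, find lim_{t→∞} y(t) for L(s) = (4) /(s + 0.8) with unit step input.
FVT: lim_{t→∞} y(t) = lim_{s→0} s*Y(s) where Y(s) = L(s)/s.
= lim_{s→0} L(s) = L(0) = num(0)/den(0) = 4/0.8 = 5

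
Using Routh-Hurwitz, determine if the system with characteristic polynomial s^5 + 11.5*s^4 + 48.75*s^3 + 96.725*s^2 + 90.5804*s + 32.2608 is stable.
Routh array:
s^5: [1, 48.75, 90.5804]; s^4: [11.5, 96.725, 32.2608]; s^3: [40.3391, 87.7751]; s^2: [71.7018, 32.2608]; s^1: [69.6253]; s^0: [32.2608]
First column: [1, 11.5, 40.3391, 71.7018, 69.6253, 32.2608]. Sign changes = 0.
Yes, stable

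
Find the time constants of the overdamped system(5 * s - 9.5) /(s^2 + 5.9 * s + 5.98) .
Overdamped: real poles at -4.6, -1.3. τ = -1/pole → τ₁ = 0.2174, τ₂ = 0.7692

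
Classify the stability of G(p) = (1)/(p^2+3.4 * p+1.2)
Denominator: p^2 + 3.4*p + 1.2 = (p + 0.4)(p + 3). Poles: -0.4, -3. Stable (all poles in LHP)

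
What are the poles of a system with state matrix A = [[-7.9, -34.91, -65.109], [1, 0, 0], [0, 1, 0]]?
Eigenvalues solve det(λI - A) = 0.
Characteristic polynomial: λ^3 + 7.9*λ^2 + 34.91*λ + 65.109 = 0.
Factor: (λ + 3.3)(λ^2 + 4.6*λ + 19.73) = 0.
Roots: -2.3 + 3.8j, -2.3 - 3.8j, -3.3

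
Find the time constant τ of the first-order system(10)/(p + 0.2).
First-order system: τ = -1/pole. Pole = -0.2. τ = -1/(-0.2) = 5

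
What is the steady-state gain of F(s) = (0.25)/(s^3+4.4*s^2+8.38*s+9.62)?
DC gain = F(0) = num(0)/den(0) = 0.25/9.62 = 0.02599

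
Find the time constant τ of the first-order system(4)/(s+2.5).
First-order system: τ = -1/pole. Pole = -2.5. τ = -1/(-2.5) = 0.4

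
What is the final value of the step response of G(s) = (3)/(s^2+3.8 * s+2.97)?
FVT: lim_{t→∞} y(t) = lim_{s→0} s*Y(s) where Y(s) = G(s)/s.
= lim_{s→0} G(s) = G(0) = num(0)/den(0) = 3/2.97 = 1.01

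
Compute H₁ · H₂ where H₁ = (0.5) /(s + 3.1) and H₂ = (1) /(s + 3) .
Series: H = H₁ · H₂ = (n₁·n₂)/(d₁·d₂).
Num: n₁·n₂ = 0.5. Den: d₁·d₂ = s^2 + 6.1*s + 9.3.
H(s) = (0.5)/(s^2 + 6.1*s + 9.3)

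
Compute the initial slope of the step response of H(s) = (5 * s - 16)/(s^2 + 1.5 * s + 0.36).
IVT: y'(0⁺) = lim_{s→∞} s²·Y(s) = lim_{s→∞} s·H(s).
deg(num) = 1, deg(den) = 2, relative degree = 1, so s·H(s) → (leading num)/(leading den) = 5/1 = 5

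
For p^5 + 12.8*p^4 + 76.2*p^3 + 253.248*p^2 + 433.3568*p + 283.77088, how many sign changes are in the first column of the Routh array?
Routh array:
p^5: [1, 76.2, 433.3568]; p^4: [12.8, 253.248, 283.77088]; p^3: [56.415, 411.1872]; p^2: [159.954, 283.77088]; p^1: [311.102]; p^0: [283.77088]
First column: [1, 12.8, 56.415, 159.954, 311.102, 283.77088]. Sign changes = 0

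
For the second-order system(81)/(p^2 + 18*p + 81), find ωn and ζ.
Standard form: ωn²/(p²+2ζωn·p+ωn²).
const=81=ωn² → ωn=9, p coeff=18=2ζωn → ζ=1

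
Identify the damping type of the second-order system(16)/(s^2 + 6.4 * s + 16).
Standard form: ωn²/(s²+2ζωn·s+ωn²) gives ωn=4, ζ=0.8.
Underdamped (ζ = 0.8 < 1)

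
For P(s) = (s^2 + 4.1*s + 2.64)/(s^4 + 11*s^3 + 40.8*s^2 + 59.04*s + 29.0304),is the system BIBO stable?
Denominator: s^4 + 11*s^3 + 40.8*s^2 + 59.04*s + 29.0304 = (s + 3.6)(s + 1.4)(s + 1.2)(s + 4.8). Poles: -1.2, -1.4, -3.6, -4.8. All Re(p)<0: Yes (stable)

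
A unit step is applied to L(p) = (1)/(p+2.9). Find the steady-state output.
FVT: lim_{t→∞} y(t) = lim_{p→0} p*Y(p) where Y(p) = L(p)/p.
= lim_{p→0} L(p) = L(0) = num(0)/den(0) = 1/2.9 = 0.3448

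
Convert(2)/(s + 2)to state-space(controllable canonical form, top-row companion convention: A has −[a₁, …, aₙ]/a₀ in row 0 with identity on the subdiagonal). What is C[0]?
Reachable canonical form: C = numerator coefficients (right-aligned, zero-padded to length n).
num = 2, C = [[2]].
C[0] = 2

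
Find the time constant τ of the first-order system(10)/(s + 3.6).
First-order system: τ = -1/pole. Pole = -3.6. τ = -1/(-3.6) = 0.2778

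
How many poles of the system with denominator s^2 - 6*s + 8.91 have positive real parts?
s^2 - 6*s + 8.91 = (s - 2.7)(s - 3.3). Poles: 2.7, 3.3. RHP poles (Re>0): 2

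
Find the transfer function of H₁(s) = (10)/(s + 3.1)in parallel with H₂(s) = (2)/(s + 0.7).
Parallel: H = H₁ + H₂ = (n₁·d₂ + n₂·d₁)/(d₁·d₂).
n₁·d₂ = 10*s + 7. n₂·d₁ = 2*s + 6.2. Sum = 12*s + 13.2. d₁·d₂ = s^2 + 3.8*s + 2.17.
H(s) = (12*s + 13.2)/(s^2 + 3.8*s + 2.17)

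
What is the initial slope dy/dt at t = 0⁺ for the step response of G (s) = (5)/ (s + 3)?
IVT: y'(0⁺) = lim_{s→∞} s²·Y(s) = lim_{s→∞} s·G(s).
deg(num) = 0, deg(den) = 1, relative degree = 1, so s·G(s) → (leading num)/(leading den) = 5/1 = 5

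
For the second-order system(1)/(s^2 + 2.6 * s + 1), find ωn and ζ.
Standard form: ωn²/(s²+2ζωn·s+ωn²).
const=1=ωn² → ωn=1, s coeff=2.6=2ζωn → ζ=1.3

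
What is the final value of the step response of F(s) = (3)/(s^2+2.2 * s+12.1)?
FVT: lim_{t→∞} y(t) = lim_{s→0} s*Y(s) where Y(s) = F(s)/s.
= lim_{s→0} F(s) = F(0) = num(0)/den(0) = 3/12.1 = 0.2479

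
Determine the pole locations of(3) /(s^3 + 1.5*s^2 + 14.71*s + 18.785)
Set denominator = 0: s^3 + 1.5*s^2 + 14.71*s + 18.785 = (s + 1.3)(s^2 + 0.2*s + 14.45) = 0 → Poles: -0.1 + 3.8j, -0.1 - 3.8j, -1.3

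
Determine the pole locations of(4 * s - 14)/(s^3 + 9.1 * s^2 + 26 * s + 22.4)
Set denominator = 0: s^3 + 9.1*s^2 + 26*s + 22.4 = (s + 3.5)(s + 1.6)(s + 4) = 0 → Poles: -1.6, -3.5, -4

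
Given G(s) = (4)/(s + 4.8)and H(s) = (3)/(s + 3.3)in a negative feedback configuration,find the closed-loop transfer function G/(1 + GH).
Closed-loop T = G/(1+GH).
Numerator: G_num * H_den = 4*s + 13.2.
Denominator: G_den * H_den + G_num * H_num = (s^2 + 8.1*s + 15.84) + (12) = s^2 + 8.1*s + 27.84.
T(s) = (4*s + 13.2)/(s^2 + 8.1*s + 27.84)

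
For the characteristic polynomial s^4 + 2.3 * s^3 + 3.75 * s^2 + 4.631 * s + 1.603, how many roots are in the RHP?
s^4 + 2.3*s^3 + 3.75*s^2 + 4.631*s + 1.603 = (s + 1.4)(s + 0.5)(s^2 + 0.4*s + 2.29). Poles: -0.2 + 1.5j, -0.2 - 1.5j, -0.5, -1.4. RHP poles (Re>0): 0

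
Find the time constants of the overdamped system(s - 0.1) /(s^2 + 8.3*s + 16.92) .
Overdamped: real poles at -4.7, -3.6. τ = -1/pole → τ₁ = 0.2128, τ₂ = 0.2778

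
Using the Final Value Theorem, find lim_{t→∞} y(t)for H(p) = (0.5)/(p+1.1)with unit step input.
FVT: lim_{t→∞} y(t) = lim_{p→0} p*Y(p) where Y(p) = H(p)/p.
= lim_{p→0} H(p) = H(0) = num(0)/den(0) = 0.5/1.1 = 0.4545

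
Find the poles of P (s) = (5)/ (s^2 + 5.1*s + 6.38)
Set denominator = 0: s^2 + 5.1*s + 6.38 = (s + 2.9)(s + 2.2) = 0 → Poles: -2.2, -2.9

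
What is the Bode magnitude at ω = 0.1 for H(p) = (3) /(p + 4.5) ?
Substitute p = j*0.1: H(j0.1) = 0.666338 - 0.0148075j.
|H(j0.1)| = sqrt(Re² + Im²) = 0.6665.
20*log₁₀(0.6665) = -3.52 dB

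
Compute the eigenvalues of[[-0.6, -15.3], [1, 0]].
Eigenvalues solve det(λI - A) = 0.
Characteristic polynomial: λ^2 + 0.6*λ + 15.3 = 0.
Roots: -0.3 + 3.9j, -0.3 - 3.9j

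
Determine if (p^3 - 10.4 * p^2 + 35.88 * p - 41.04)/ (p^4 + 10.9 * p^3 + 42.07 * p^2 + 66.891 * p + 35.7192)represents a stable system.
Denominator: p^4 + 10.9*p^3 + 42.07*p^2 + 66.891*p + 35.7192 = (p + 1.1)(p + 2.4)(p + 3.3)(p + 4.1). Poles: -1.1, -2.4, -3.3, -4.1. All Re(p)<0: Yes (stable)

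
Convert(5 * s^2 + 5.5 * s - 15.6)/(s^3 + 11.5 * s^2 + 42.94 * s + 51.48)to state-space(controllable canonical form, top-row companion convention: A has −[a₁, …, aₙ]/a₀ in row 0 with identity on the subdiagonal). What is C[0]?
Reachable canonical form: C = numerator coefficients (right-aligned, zero-padded to length n).
num = 5*s^2 + 5.5*s - 15.6, C = [[5, 5.5, -15.6]].
C[0] = 5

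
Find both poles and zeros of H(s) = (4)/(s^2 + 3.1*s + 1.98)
Set denominator = 0: s^2 + 3.1*s + 1.98 = (s + 2.2)(s + 0.9) = 0 → Poles: -0.9, -2.2
Numerator is a nonzero constant (4) → Zeros: none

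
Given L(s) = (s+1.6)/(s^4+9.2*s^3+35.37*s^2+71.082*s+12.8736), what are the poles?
Set denominator = 0: s^4 + 9.2*s^3 + 35.37*s^2 + 71.082*s + 12.8736 = (s + 4.8)(s + 0.2)(s^2 + 4.2*s + 13.41) = 0 → Poles: -0.2, -2.1 + 3j, -2.1 - 3j, -4.8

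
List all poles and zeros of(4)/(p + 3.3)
Set denominator = 0: p + 3.3 = 0 → Poles: -3.3
Numerator is a nonzero constant (4) → Zeros: none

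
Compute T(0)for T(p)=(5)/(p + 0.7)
DC gain = T(0) = num(0)/den(0) = 5/0.7 = 7.143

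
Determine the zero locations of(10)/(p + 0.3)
Numerator is a nonzero constant (10) → Zeros: none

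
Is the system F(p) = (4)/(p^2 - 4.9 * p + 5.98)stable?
Denominator: p^2 - 4.9*p + 5.98 = (p - 2.3)(p - 2.6). Poles: 2.3, 2.6. All Re(p)<0: No (unstable)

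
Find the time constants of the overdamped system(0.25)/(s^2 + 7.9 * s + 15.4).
Overdamped: real poles at -4.4, -3.5. τ = -1/pole → τ₁ = 0.2273, τ₂ = 0.2857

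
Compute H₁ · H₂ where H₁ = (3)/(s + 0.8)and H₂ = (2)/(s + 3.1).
Series: H = H₁ · H₂ = (n₁·n₂)/(d₁·d₂).
Num: n₁·n₂ = 6. Den: d₁·d₂ = s^2 + 3.9*s + 2.48.
H(s) = (6)/(s^2 + 3.9*s + 2.48)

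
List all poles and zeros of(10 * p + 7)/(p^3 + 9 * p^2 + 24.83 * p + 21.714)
Set denominator = 0: p^3 + 9*p^2 + 24.83*p + 21.714 = (p + 4.7)(p + 2.1)(p + 2.2) = 0 → Poles: -2.1, -2.2, -4.7
Set numerator = 0: 10*p + 7 = 0 → Zeros: -0.7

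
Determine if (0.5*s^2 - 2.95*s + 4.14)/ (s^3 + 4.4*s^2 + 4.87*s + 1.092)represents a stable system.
Denominator: s^3 + 4.4*s^2 + 4.87*s + 1.092 = (s + 0.3)(s + 2.8)(s + 1.3). Poles: -0.3, -1.3, -2.8. All Re(p)<0: Yes (stable)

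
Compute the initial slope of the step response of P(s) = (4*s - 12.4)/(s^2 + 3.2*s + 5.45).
IVT: y'(0⁺) = lim_{s→∞} s²·Y(s) = lim_{s→∞} s·P(s).
deg(num) = 1, deg(den) = 2, relative degree = 1, so s·P(s) → (leading num)/(leading den) = 4/1 = 4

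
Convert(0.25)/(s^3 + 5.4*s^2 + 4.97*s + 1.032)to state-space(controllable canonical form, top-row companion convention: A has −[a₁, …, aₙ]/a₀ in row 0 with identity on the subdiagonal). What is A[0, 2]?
Reachable canonical form for den = s^3 + 5.4*s^2 + 4.97*s + 1.032: top row of A = -[a₁,a₂,...,aₙ]/a₀, ones on the subdiagonal, zeros elsewhere.
A = [[-5.4, -4.97, -1.032], [1, 0, 0], [0, 1, 0]].
A[0,2] = -1.032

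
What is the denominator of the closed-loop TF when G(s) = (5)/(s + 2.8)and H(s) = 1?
Characteristic poly = G_den * H_den + G_num * H_num = (s + 2.8) + (5) = s + 7.8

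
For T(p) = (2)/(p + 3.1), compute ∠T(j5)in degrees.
Substitute p = j*5: T(j5) = 0.179139 - 0.288934j.
∠T(j5) = atan2(Im, Re) = atan2(-0.288934, 0.179139) = -58.20°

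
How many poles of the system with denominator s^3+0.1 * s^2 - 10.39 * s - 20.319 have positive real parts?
s^3 + 0.1*s^2 - 10.39*s - 20.319 = (s - 3.9)(s^2 + 4*s + 5.21). Poles: -2 + 1.1j, -2 - 1.1j, 3.9. RHP poles (Re>0): 1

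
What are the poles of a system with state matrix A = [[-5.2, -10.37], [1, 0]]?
Eigenvalues solve det(λI - A) = 0.
Characteristic polynomial: λ^2 + 5.2*λ + 10.37 = 0.
Roots: -2.6 + 1.9j, -2.6 - 1.9j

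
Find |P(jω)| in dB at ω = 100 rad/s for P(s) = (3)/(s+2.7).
Substitute s = j*100: P(j100) = 0.00080941 - 0.0299781j.
|P(j100)| = sqrt(Re² + Im²) = 0.02999.
20*log₁₀(0.02999) = -30.46 dB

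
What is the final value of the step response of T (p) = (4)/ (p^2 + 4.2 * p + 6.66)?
FVT: lim_{t→∞} y(t) = lim_{p→0} p*Y(p) where Y(p) = T(p)/p.
= lim_{p→0} T(p) = T(0) = num(0)/den(0) = 4/6.66 = 0.6006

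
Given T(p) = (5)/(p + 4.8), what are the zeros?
Numerator is a nonzero constant (5) → Zeros: none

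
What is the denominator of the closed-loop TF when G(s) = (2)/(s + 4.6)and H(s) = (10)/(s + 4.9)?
Characteristic poly = G_den * H_den + G_num * H_num = (s^2 + 9.5*s + 22.54) + (20) = s^2 + 9.5*s + 42.54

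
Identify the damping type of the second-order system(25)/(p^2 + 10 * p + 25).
Standard form: ωn²/(p²+2ζωn·p+ωn²) gives ωn=5, ζ=1.
Critically damped (ζ = 1)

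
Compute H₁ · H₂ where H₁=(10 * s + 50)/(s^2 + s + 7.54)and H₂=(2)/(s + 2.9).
Series: H = H₁ · H₂ = (n₁·n₂)/(d₁·d₂).
Num: n₁·n₂ = 20*s + 100. Den: d₁·d₂ = s^3 + 3.9*s^2 + 10.44*s + 21.866.
H(s) = (20*s + 100)/(s^3 + 3.9*s^2 + 10.44*s + 21.866)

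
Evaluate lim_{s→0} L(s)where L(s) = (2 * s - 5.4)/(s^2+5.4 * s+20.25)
DC gain = L(0) = num(0)/den(0) = -5.4/20.25 = -0.2667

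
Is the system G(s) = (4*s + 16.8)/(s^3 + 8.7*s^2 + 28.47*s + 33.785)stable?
Denominator: s^3 + 8.7*s^2 + 28.47*s + 33.785 = (s + 2.9)(s^2 + 5.8*s + 11.65). Poles: -2.9, -2.9 + 1.8j, -2.9 - 1.8j. All Re(p)<0: Yes (stable)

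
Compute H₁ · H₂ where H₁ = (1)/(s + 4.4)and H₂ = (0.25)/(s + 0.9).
Series: H = H₁ · H₂ = (n₁·n₂)/(d₁·d₂).
Num: n₁·n₂ = 0.25. Den: d₁·d₂ = s^2 + 5.3*s + 3.96.
H(s) = (0.25)/(s^2 + 5.3*s + 3.96)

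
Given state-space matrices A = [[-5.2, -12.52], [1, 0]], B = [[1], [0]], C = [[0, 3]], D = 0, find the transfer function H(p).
H(p) = C(pI - A)⁻¹B + D.
Characteristic polynomial det(pI - A) = p^2 + 5.2*p + 12.52.
Numerator from C·adj(pI-A)·B + D·det(pI-A) = 3.
H(p) = (3)/(p^2 + 5.2*p + 12.52)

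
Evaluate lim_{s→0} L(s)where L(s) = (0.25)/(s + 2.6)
DC gain = L(0) = num(0)/den(0) = 0.25/2.6 = 0.09615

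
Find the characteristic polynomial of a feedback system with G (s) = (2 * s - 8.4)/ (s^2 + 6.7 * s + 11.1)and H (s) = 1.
Characteristic poly = G_den * H_den + G_num * H_num = (s^2 + 6.7*s + 11.1) + (2*s - 8.4) = s^2 + 8.7*s + 2.7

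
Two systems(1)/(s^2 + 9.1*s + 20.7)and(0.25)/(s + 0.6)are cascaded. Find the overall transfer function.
Series: H = H₁ · H₂ = (n₁·n₂)/(d₁·d₂).
Num: n₁·n₂ = 0.25. Den: d₁·d₂ = s^3 + 9.7*s^2 + 26.16*s + 12.42.
H(s) = (0.25)/(s^3 + 9.7*s^2 + 26.16*s + 12.42)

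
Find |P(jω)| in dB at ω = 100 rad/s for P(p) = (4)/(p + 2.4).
Substitute p = j*100: P(j100) = 0.000959447 - 0.039977j.
|P(j100)| = sqrt(Re² + Im²) = 0.03999.
20*log₁₀(0.03999) = -27.96 dB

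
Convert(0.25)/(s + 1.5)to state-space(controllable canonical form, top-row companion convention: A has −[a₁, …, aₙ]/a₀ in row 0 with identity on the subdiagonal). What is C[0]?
Reachable canonical form: C = numerator coefficients (right-aligned, zero-padded to length n).
num = 0.25, C = [[0.25]].
C[0] = 0.25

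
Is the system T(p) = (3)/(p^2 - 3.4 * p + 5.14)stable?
Denominator: p^2 - 3.4*p + 5.14. Poles: 1.7 + 1.5j, 1.7 - 1.5j. All Re(p)<0: No (unstable)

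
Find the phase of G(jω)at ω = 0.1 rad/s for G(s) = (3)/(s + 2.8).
Substitute s = j*0.1: G(j0.1) = 1.07006 - 0.0382166j.
∠G(j0.1) = atan2(Im, Re) = atan2(-0.0382166, 1.07006) = -2.05°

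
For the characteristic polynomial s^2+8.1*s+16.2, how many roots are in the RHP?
s^2 + 8.1*s + 16.2 = (s + 4.5)(s + 3.6). Poles: -3.6, -4.5. RHP poles (Re>0): 0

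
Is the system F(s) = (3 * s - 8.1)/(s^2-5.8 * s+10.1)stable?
Denominator: s^2 - 5.8*s + 10.1. Poles: 2.9 + 1.3j, 2.9 - 1.3j. All Re(p)<0: No (unstable)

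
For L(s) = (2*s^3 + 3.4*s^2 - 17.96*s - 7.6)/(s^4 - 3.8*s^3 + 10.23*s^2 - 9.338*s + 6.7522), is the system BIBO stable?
Denominator: s^4 - 3.8*s^3 + 10.23*s^2 - 9.338*s + 6.7522 = (s^2 - 2.8*s + 6.37)(s^2 - s + 1.06). Poles: 0.5 + 0.9j, 0.5 - 0.9j, 1.4 + 2.1j, 1.4 - 2.1j. All Re(p)<0: No (unstable)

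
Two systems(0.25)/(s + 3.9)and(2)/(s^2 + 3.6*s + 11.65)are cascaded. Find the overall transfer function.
Series: H = H₁ · H₂ = (n₁·n₂)/(d₁·d₂).
Num: n₁·n₂ = 0.5. Den: d₁·d₂ = s^3 + 7.5*s^2 + 25.69*s + 45.435.
H(s) = (0.5)/(s^3 + 7.5*s^2 + 25.69*s + 45.435)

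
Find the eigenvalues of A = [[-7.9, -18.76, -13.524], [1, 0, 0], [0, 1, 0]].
Eigenvalues solve det(λI - A) = 0.
Characteristic polynomial: λ^3 + 7.9*λ^2 + 18.76*λ + 13.524 = 0.
Factor: (λ + 1.4)(λ + 4.2)(λ + 2.3) = 0.
Roots: -1.4, -2.3, -4.2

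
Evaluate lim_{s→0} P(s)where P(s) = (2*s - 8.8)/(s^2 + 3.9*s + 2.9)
DC gain = P(0) = num(0)/den(0) = -8.8/2.9 = -3.034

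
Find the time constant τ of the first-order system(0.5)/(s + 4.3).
First-order system: τ = -1/pole. Pole = -4.3. τ = -1/(-4.3) = 0.2326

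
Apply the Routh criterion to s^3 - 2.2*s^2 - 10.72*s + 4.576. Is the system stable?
Routh array:
s^3: [1, -10.72]; s^2: [-2.2, 4.576]; s^1: [-8.64]; s^0: [4.576]
First column: [1, -2.2, -8.64, 4.576]. Sign changes = 2.
No, unstable (2 RHP root(s))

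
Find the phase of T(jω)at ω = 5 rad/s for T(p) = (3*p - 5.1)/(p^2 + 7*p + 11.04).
Substitute p = j*5: T(j5) = 0.419891 - 0.0217624j.
∠T(j5) = atan2(Im, Re) = atan2(-0.0217624, 0.419891) = -2.97°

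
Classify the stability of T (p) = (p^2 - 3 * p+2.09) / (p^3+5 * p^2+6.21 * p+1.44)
Denominator: p^3 + 5*p^2 + 6.21*p + 1.44 = (p + 1.5)(p + 3.2)(p + 0.3). Poles: -0.3, -1.5, -3.2. Stable (all poles in LHP)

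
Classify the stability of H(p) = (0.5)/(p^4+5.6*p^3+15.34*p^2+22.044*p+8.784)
Denominator: p^4 + 5.6*p^3 + 15.34*p^2 + 22.044*p + 8.784 = (p + 2.4)(p + 0.6)(p^2 + 2.6*p + 6.1). Poles: -0.6, -1.3 + 2.1j, -1.3 - 2.1j, -2.4. Stable (all poles in LHP)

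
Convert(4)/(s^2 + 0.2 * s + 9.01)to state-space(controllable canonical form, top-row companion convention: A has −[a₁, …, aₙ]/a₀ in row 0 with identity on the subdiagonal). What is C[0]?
Reachable canonical form: C = numerator coefficients (right-aligned, zero-padded to length n).
num = 4, C = [[0, 4]].
C[0] = 0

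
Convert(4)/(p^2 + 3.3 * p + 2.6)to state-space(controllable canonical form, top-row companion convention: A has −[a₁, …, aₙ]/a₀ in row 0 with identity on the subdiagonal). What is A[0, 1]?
Reachable canonical form for den = p^2 + 3.3*p + 2.6: top row of A = -[a₁,a₂,...,aₙ]/a₀, ones on the subdiagonal, zeros elsewhere.
A = [[-3.3, -2.6], [1, 0]].
A[0,1] = -2.6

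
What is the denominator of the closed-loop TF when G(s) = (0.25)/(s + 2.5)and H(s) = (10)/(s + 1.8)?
Characteristic poly = G_den * H_den + G_num * H_num = (s^2 + 4.3*s + 4.5) + (2.5) = s^2 + 4.3*s + 7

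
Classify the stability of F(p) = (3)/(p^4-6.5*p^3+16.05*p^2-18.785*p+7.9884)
Denominator: p^4 - 6.5*p^3 + 16.05*p^2 - 18.785*p + 7.9884 = (p - 0.9)(p - 2.8)(p^2 - 2.8*p + 3.17). Poles: 0.9, 1.4 + 1.1j, 1.4 - 1.1j, 2.8. Unstable (4 pole(s) in RHP)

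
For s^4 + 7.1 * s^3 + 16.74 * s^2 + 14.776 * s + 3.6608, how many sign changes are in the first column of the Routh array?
Routh array:
s^4: [1, 16.74, 3.6608]; s^3: [7.1, 14.776]; s^2: [14.6589, 3.6608]; s^1: [13.0029]; s^0: [3.6608]
First column: [1, 7.1, 14.6589, 13.0029, 3.6608]. Sign changes = 0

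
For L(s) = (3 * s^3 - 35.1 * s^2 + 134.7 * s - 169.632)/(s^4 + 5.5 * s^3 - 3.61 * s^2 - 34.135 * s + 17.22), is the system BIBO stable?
Denominator: s^4 + 5.5*s^3 - 3.61*s^2 - 34.135*s + 17.22 = (s - 2.1)(s + 4)(s + 4.1)(s - 0.5). Poles: -4, -4.1, 0.5, 2.1. All Re(p)<0: No (unstable)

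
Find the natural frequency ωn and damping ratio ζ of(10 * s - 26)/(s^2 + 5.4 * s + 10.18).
Underdamped: complex pole -2.7 + 1.7j. ωn = |pole| = 3.191, ζ = -Re(pole)/ωn = 0.8462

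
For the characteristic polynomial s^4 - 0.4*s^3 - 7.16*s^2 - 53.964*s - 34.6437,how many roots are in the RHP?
s^4 - 0.4*s^3 - 7.16*s^2 - 53.964*s - 34.6437 = (s - 4.7)(s + 0.7)(s^2 + 3.6*s + 10.53). Poles: -0.7, -1.8 + 2.7j, -1.8 - 2.7j, 4.7. RHP poles (Re>0): 1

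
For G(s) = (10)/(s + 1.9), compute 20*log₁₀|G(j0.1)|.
Substitute s = j*0.1: G(j0.1) = 5.24862 - 0.276243j.
|G(j0.1)| = sqrt(Re² + Im²) = 5.256.
20*log₁₀(5.256) = 14.41 dB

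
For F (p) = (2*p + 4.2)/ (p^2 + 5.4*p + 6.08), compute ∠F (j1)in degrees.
Substitute p = j*1: F(j1) = 0.584648 - 0.227776j.
∠F(j1) = atan2(Im, Re) = atan2(-0.227776, 0.584648) = -21.29°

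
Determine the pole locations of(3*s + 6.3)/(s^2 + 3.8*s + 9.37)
Set denominator = 0: s^2 + 3.8*s + 9.37 = 0 → Poles: -1.9 + 2.4j, -1.9 - 2.4j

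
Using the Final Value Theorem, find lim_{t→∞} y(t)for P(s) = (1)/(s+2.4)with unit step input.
FVT: lim_{t→∞} y(t) = lim_{s→0} s*Y(s) where Y(s) = P(s)/s.
= lim_{s→0} P(s) = P(0) = num(0)/den(0) = 1/2.4 = 0.4167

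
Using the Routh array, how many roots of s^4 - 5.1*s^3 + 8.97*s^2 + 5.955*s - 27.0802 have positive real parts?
Routh array:
s^4: [1, 8.97, -27.0802]; s^3: [-5.1, 5.955]; s^2: [10.1376, -27.0802]; s^1: [-7.66838]; s^0: [-27.0802]
First column: [1, -5.1, 10.1376, -7.66838, -27.0802]. Sign changes = RHP roots = 3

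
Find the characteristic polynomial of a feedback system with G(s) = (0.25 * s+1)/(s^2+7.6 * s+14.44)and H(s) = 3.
Characteristic poly = G_den * H_den + G_num * H_num = (s^2 + 7.6*s + 14.44) + (0.75*s + 3) = s^2 + 8.35*s + 17.44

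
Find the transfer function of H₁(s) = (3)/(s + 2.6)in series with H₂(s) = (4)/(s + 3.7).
Series: H = H₁ · H₂ = (n₁·n₂)/(d₁·d₂).
Num: n₁·n₂ = 12. Den: d₁·d₂ = s^2 + 6.3*s + 9.62.
H(s) = (12)/(s^2 + 6.3*s + 9.62)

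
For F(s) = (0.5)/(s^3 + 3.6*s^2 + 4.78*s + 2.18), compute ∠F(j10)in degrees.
Substitute s = j*10: F(j10) = -0.000172907 + 0.000460124j.
∠F(j10) = atan2(Im, Re) = atan2(0.000460124, -0.000172907) = 110.60° (principal value).
Summing the individual angle contributions Σ∠(j10 − zᵢ) − Σ∠(j10 − pₖ) over the 0 zero(s) and 3 pole(s), each followed continuously from ω = 0 (DC phase referenced to (−180°, 180°]), gives -249.40°, i.e. the principal value - 360°. Continuous Bode phase = -249.40°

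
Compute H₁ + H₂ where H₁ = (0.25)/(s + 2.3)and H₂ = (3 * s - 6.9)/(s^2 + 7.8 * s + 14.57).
Parallel: H = H₁ + H₂ = (n₁·d₂ + n₂·d₁)/(d₁·d₂).
n₁·d₂ = 0.25*s^2 + 1.95*s + 3.6425. n₂·d₁ = 3*s^2 - 15.87. Sum = 3.25*s^2 + 1.95*s - 12.2275. d₁·d₂ = s^3 + 10.1*s^2 + 32.51*s + 33.511.
H(s) = (3.25*s^2 + 1.95*s - 12.2275)/(s^3 + 10.1*s^2 + 32.51*s + 33.511)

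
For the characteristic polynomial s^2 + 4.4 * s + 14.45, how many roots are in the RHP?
Poles: -2.2 + 3.1j, -2.2 - 3.1j. RHP poles (Re>0): 0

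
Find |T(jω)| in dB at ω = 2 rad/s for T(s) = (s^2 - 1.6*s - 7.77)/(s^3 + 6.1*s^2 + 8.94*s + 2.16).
Substitute s = j*2: T(j2) = 0.388613 + 0.316524j.
|T(j2)| = sqrt(Re² + Im²) = 0.5012.
20*log₁₀(0.5012) = -6.00 dB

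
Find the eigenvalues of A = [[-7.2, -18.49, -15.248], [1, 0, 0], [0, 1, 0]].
Eigenvalues solve det(λI - A) = 0.
Characteristic polynomial: λ^3 + 7.2*λ^2 + 18.49*λ + 15.248 = 0.
Factor: (λ + 1.6)(λ^2 + 5.6*λ + 9.53) = 0.
Roots: -1.6, -2.8 + 1.3j, -2.8 - 1.3j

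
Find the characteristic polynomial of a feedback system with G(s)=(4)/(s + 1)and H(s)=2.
Characteristic poly = G_den * H_den + G_num * H_num = (s + 1) + (8) = s + 9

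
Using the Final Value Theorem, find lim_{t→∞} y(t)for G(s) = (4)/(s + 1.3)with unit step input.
FVT: lim_{t→∞} y(t) = lim_{s→0} s*Y(s) where Y(s) = G(s)/s.
= lim_{s→0} G(s) = G(0) = num(0)/den(0) = 4/1.3 = 3.077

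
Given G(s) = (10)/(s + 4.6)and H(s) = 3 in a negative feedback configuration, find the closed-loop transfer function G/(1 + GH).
Closed-loop T = G/(1+GH).
Numerator: G_num * H_den = 10.
Denominator: G_den * H_den + G_num * H_num = (s + 4.6) + (30) = s + 34.6.
T(s) = (10)/(s + 34.6)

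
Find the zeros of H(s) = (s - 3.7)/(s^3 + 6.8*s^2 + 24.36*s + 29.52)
Set numerator = 0: s - 3.7 = 0 → Zeros: 3.7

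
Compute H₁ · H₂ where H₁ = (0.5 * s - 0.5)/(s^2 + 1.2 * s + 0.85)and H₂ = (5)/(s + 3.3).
Series: H = H₁ · H₂ = (n₁·n₂)/(d₁·d₂).
Num: n₁·n₂ = 2.5*s - 2.5. Den: d₁·d₂ = s^3 + 4.5*s^2 + 4.81*s + 2.805.
H(s) = (2.5*s - 2.5)/(s^3 + 4.5*s^2 + 4.81*s + 2.805)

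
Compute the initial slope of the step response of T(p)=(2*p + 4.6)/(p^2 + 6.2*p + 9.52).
IVT: y'(0⁺) = lim_{p→∞} p²·Y(p) = lim_{p→∞} p·T(p).
deg(num) = 1, deg(den) = 2, relative degree = 1, so p·T(p) → (leading num)/(leading den) = 2/1 = 2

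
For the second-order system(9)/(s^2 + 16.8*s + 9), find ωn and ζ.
Standard form: ωn²/(s²+2ζωn·s+ωn²).
const=9=ωn² → ωn=3, s coeff=16.8=2ζωn → ζ=2.8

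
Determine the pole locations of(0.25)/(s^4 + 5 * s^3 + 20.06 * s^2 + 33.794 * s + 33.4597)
Set denominator = 0: s^4 + 5*s^3 + 20.06*s^2 + 33.794*s + 33.4597 = (s^2 + 2.4*s + 3.13)(s^2 + 2.6*s + 10.69) = 0 → Poles: -1.2 + 1.3j, -1.2 - 1.3j, -1.3 + 3j, -1.3 - 3j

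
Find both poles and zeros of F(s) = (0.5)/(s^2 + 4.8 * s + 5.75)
Set denominator = 0: s^2 + 4.8*s + 5.75 = (s + 2.5)(s + 2.3) = 0 → Poles: -2.3, -2.5
Numerator is a nonzero constant (0.5) → Zeros: none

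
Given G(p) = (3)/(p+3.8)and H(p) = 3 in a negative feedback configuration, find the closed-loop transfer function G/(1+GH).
Closed-loop T = G/(1+GH).
Numerator: G_num * H_den = 3.
Denominator: G_den * H_den + G_num * H_num = (p + 3.8) + (9) = p + 12.8.
T(p) = (3)/(p + 12.8)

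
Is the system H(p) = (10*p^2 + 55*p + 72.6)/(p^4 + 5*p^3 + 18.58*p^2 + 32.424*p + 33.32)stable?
Denominator: p^4 + 5*p^3 + 18.58*p^2 + 32.424*p + 33.32 = (p^2 + 2.8*p + 3.92)(p^2 + 2.2*p + 8.5). Poles: -1.1 + 2.7j, -1.1 - 2.7j, -1.4 + 1.4j, -1.4 - 1.4j. All Re(p)<0: Yes (stable)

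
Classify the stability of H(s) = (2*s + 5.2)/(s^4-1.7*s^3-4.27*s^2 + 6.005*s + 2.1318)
Denominator: s^4 - 1.7*s^3 - 4.27*s^2 + 6.005*s + 2.1318 = (s - 1.7)(s + 1.9)(s - 2.2)(s + 0.3). Poles: -0.3, -1.9, 1.7, 2.2. Unstable (2 pole(s) in RHP)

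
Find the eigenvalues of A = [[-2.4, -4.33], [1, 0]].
Eigenvalues solve det(λI - A) = 0.
Characteristic polynomial: λ^2 + 2.4*λ + 4.33 = 0.
Roots: -1.2 + 1.7j, -1.2 - 1.7j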